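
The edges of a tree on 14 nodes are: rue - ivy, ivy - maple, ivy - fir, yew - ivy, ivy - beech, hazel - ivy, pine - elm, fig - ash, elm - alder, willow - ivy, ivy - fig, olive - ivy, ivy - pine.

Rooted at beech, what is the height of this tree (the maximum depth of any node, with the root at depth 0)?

4

alder sits deepest: beech–ivy–pine–elm–alder — 4 edges from the root.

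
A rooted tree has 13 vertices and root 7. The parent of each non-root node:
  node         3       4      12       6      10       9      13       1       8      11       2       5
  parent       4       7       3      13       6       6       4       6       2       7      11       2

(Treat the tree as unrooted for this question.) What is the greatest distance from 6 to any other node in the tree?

6

Distances from 6 peak at 6, attained at 8 (5 also at distance 6).
6 – 13 – 4 – 7 – 11 – 2 – 8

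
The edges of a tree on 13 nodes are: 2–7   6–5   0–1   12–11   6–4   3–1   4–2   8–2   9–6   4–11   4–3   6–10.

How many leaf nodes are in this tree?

The leaves are 0, 5, 7, 8, 9, 10, 12.
That is 7 leaves.

7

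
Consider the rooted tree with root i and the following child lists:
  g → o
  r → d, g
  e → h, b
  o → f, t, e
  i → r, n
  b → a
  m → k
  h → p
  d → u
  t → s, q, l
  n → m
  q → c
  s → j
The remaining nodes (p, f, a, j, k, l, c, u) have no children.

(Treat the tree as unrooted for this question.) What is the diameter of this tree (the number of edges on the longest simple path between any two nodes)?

A longest path is a - b - e - o - g - r - i - n - m - k, with 9 edges.

9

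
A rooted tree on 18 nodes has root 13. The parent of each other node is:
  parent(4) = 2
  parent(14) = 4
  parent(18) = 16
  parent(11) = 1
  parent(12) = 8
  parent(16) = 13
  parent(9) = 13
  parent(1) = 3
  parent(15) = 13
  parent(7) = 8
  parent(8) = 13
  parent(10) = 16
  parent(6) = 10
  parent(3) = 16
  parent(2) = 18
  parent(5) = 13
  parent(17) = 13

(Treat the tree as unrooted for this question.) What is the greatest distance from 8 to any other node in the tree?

6

A farthest node from 8 is 14.
The path 8-13-16-18-2-4-14 has 6 edges.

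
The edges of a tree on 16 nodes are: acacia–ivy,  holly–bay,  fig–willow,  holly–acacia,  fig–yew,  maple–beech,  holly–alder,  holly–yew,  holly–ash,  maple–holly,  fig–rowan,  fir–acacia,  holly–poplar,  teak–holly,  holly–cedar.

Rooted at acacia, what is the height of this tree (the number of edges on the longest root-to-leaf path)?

A deepest node is willow, reached by acacia-holly-yew-fig-willow.
That path has 4 edges, so the height is 4.

4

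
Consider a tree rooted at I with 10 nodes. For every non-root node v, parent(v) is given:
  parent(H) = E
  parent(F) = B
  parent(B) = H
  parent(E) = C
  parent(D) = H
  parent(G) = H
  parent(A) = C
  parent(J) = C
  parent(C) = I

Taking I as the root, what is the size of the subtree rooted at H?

5

H's subtree: {H, G, D, B, F}, size 5.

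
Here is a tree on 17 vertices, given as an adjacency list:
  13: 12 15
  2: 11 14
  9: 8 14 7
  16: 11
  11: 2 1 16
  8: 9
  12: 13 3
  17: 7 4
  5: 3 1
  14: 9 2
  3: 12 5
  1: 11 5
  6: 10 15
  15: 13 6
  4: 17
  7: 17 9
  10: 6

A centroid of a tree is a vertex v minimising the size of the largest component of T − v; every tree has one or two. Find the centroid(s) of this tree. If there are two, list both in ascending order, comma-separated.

Delete 11: the remaining components have sizes 8, 7, 1. Max 8 ≤ 8, so 11 is a centroid.
No neighbour of 11 does as well, so 11 is the unique centroid.

11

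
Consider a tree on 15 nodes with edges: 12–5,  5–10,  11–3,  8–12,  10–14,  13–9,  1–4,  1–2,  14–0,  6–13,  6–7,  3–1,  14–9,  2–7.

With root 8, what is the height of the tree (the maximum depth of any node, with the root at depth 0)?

12

A deepest node is 11, reached by 8-12-5-10-14-9-13-6-7-2-1-3-11.
That path has 12 edges, so the height is 12.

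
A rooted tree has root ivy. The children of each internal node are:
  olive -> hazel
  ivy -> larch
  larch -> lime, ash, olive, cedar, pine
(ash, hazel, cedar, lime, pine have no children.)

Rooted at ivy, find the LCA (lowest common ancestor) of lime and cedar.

lime's ancestor chain is lime, larch, ivy and cedar's is cedar, larch, ivy; they first meet at larch.

larch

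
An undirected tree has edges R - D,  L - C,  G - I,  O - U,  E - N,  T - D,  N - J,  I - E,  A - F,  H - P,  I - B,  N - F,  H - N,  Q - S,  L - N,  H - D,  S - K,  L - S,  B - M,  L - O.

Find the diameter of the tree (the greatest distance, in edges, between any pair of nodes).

7

A longest path is M - B - I - E - N - L - S - K, with 7 edges.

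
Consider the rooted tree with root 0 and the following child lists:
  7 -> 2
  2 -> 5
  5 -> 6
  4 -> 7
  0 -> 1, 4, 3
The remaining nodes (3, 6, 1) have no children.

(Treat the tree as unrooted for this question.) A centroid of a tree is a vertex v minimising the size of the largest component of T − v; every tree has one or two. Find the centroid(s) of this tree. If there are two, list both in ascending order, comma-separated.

Delete 7: the remaining components have sizes 4, 3. Max 4 ≤ 4, so 7 is a centroid.
Its neighbour 4 also leaves a largest component of size 4, so both are centroids.

4, 7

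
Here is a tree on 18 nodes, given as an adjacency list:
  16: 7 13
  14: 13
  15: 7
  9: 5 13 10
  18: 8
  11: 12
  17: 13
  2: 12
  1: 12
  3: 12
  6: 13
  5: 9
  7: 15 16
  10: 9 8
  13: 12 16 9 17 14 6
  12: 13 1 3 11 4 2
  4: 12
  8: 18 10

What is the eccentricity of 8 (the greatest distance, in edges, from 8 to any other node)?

Distances from 8 peak at 6, attained at 15.
8-10-9-13-16-7-15

6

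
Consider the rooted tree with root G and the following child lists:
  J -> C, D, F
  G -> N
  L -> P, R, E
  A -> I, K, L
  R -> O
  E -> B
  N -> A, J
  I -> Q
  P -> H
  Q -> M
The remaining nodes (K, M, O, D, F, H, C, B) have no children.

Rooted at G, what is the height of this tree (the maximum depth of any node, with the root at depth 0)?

5

The longest root-to-leaf path is G – N – A – I – Q – M (5 edges).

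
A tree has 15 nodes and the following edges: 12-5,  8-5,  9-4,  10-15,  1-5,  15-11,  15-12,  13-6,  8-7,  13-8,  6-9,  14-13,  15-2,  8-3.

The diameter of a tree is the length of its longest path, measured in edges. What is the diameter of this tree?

8

Starting from 4, a farthest node is 2 at distance 8.
One longest path: 4–9–6–13–8–5–12–15–2.
So the diameter is 8.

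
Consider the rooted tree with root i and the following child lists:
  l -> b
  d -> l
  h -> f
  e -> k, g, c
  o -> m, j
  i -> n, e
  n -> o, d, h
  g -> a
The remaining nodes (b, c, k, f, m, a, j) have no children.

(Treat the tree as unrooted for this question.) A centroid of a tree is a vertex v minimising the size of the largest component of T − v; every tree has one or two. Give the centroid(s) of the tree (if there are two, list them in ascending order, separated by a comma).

If n is removed the pieces have sizes 6, 3, 3, 2, all ≤ ⌊15/2⌋ = 7.
No neighbour of n does as well, so n is the unique centroid.

n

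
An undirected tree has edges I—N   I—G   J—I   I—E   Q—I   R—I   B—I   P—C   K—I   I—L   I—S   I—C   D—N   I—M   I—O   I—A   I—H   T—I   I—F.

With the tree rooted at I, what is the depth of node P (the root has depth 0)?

Path from I to P: I → C → P, which has 2 edges.

2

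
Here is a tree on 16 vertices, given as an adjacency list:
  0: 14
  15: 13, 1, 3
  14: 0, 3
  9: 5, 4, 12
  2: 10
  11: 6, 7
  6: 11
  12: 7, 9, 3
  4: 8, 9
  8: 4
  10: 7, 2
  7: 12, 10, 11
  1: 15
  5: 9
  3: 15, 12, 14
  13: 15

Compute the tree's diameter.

6

Starting from 0, a farthest node is 8 at distance 6.
One longest path: 0-14-3-12-9-4-8.
So the diameter is 6.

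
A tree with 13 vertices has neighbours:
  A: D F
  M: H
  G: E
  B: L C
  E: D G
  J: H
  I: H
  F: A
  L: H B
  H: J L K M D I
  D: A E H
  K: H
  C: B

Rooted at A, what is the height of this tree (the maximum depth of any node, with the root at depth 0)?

A deepest node is C, reached by A-D-H-L-B-C.
That path has 5 edges, so the height is 5.

5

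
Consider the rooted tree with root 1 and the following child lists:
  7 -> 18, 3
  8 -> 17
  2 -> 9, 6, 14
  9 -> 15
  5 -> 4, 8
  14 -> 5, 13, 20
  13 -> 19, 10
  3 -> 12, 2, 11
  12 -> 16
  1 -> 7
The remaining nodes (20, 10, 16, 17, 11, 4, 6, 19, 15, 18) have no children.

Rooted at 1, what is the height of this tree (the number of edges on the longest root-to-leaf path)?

7

A deepest node is 17, reached by 1–7–3–2–14–5–8–17.
That path has 7 edges, so the height is 7.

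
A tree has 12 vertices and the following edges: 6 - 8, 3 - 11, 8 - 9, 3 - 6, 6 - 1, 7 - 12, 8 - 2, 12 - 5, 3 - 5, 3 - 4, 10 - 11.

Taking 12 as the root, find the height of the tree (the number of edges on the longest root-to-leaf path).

The longest root-to-leaf path is 12 – 5 – 3 – 6 – 8 – 2 (5 edges).

5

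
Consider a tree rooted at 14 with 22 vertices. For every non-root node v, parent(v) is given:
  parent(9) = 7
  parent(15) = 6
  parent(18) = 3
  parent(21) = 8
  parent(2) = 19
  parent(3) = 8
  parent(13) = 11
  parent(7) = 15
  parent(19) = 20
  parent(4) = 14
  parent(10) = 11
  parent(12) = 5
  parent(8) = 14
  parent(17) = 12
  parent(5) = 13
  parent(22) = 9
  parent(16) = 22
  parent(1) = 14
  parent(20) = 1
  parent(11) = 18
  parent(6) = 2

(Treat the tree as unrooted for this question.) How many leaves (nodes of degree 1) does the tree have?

Degree-1 nodes: 4, 10, 16, 17, 21 — 5 of them.

5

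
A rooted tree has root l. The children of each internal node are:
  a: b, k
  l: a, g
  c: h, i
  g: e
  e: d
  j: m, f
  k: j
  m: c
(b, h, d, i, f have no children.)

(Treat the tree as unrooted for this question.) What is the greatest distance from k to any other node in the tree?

A farthest node from k is d.
The path k–a–l–g–e–d has 5 edges.

5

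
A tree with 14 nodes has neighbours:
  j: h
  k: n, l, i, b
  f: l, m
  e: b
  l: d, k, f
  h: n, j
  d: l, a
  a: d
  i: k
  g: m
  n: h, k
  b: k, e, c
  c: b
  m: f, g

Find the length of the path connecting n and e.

The path is n – k – b – e, which has 3 edges.

3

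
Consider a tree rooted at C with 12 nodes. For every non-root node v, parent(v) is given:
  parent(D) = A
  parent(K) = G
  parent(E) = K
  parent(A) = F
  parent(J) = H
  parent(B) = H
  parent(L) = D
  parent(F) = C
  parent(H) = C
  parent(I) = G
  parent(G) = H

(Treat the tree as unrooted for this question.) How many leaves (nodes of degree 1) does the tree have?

Degree-1 nodes: B, E, I, J, L — 5 of them.

5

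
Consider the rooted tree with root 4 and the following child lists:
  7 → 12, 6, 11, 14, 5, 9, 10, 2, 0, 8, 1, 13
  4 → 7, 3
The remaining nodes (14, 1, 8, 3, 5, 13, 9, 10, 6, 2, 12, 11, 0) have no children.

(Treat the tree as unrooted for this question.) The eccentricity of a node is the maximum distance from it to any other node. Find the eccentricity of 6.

3

A farthest node from 6 is 3.
The path 6-7-4-3 has 3 edges.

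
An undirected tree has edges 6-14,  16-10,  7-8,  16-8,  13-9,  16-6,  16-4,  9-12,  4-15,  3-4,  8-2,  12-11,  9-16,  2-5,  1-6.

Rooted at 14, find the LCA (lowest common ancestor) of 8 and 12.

16

Path 8→root: 8 16 6 14; path 12→root: 12 9 16 6 14.
First common node: 16.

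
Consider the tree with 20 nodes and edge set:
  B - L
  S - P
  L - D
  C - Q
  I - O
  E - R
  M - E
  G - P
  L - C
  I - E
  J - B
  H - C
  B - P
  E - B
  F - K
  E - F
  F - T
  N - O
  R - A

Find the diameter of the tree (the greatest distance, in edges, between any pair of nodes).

BFS from N reaches Q last, at distance 7; BFS from Q confirms no node is farther.
Path: N – O – I – E – B – L – C – Q.

7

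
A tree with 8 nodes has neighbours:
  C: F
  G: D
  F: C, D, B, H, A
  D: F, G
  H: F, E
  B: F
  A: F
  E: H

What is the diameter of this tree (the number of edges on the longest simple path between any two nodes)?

4

A longest path is E–H–F–D–G, with 4 edges.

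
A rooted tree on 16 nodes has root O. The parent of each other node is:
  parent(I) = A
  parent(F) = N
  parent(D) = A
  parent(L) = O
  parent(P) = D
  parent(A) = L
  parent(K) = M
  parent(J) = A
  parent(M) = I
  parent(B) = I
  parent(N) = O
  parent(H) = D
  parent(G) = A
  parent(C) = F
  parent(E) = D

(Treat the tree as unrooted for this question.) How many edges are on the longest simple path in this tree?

BFS from C reaches K last, at distance 8; BFS from K confirms no node is farther.
Path: C-F-N-O-L-A-I-M-K.

8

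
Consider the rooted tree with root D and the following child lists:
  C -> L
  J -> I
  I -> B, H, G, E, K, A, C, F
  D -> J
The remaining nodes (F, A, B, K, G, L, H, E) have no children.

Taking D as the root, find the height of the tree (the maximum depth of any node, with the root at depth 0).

4

A deepest node is L, reached by D – J – I – C – L.
That path has 4 edges, so the height is 4.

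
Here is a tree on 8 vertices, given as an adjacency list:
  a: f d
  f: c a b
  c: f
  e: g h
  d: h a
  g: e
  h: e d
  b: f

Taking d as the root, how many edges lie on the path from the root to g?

3

d–h–e–g — 3 edges.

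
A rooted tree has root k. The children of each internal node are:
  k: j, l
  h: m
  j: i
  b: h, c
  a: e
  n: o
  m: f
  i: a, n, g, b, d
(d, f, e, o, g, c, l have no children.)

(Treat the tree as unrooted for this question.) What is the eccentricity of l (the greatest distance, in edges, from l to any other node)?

7

A farthest node from l is f.
The path l–k–j–i–b–h–m–f has 7 edges.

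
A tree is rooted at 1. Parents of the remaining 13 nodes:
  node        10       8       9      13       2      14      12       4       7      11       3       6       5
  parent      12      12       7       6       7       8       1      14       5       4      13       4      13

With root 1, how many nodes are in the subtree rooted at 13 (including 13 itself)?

Descendants of 13 (including itself): 13, 5, 3, 7, 9, 2. That's 6.

6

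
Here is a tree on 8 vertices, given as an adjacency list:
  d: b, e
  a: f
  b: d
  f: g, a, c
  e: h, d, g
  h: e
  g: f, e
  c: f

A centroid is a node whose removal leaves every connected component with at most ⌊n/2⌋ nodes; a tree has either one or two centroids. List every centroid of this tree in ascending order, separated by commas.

e, g

Removing e splits the tree into components of sizes 4, 2, 1; the largest is 4 ≤ ⌊8/2⌋ = 4.
Its neighbour g also leaves a largest component of size 4, so both are centroids.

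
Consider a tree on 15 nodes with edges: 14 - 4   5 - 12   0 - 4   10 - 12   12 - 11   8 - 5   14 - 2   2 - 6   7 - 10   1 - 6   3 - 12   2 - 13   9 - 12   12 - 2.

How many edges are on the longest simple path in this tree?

BFS from 0 reaches 7 last, at distance 6; BFS from 7 confirms no node is farther.
Path: 0-4-14-2-12-10-7.

6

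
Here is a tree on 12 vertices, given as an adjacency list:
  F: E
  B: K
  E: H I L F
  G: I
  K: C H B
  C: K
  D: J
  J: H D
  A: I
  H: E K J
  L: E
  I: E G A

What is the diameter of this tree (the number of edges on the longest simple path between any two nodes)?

Starting from G, a farthest node is D at distance 5.
One longest path: G - I - E - H - J - D.
So the diameter is 5.

5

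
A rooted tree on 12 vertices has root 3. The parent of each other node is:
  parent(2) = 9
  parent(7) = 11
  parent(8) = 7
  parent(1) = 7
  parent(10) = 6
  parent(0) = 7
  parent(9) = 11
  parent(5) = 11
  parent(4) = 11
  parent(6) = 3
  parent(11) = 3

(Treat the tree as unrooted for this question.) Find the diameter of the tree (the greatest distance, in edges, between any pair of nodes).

5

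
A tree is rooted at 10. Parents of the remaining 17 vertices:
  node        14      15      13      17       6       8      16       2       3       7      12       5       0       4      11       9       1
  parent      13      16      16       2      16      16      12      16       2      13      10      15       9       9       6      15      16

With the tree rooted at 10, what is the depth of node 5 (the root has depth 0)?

4

Path from 10 to 5: 10–12–16–15–5, which has 4 edges.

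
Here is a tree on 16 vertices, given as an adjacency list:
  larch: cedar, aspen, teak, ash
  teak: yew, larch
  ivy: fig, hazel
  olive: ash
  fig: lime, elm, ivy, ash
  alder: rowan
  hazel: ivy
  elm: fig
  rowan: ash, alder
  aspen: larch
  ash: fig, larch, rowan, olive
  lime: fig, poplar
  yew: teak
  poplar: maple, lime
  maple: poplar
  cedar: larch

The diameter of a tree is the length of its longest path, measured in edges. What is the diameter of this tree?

7

Starting from maple, a farthest node is yew at distance 7.
One longest path: maple – poplar – lime – fig – ash – larch – teak – yew.
So the diameter is 7.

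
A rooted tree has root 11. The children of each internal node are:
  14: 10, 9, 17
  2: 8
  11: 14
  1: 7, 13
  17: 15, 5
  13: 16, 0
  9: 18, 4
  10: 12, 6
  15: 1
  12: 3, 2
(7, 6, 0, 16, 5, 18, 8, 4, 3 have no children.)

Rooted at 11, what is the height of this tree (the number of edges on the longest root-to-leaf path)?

A deepest node is 16, reached by 11–14–17–15–1–13–16.
That path has 6 edges, so the height is 6.

6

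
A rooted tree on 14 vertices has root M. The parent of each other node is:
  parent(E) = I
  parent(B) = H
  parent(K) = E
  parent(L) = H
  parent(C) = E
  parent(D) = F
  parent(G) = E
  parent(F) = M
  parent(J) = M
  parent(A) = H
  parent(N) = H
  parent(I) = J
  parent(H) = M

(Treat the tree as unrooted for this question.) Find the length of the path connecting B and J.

B - H - M - J: 3 edges.

3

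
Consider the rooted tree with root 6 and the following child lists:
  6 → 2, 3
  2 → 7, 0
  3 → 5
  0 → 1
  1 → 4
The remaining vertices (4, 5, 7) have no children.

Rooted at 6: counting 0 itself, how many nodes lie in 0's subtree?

0's subtree: {0, 1, 4}, size 3.

3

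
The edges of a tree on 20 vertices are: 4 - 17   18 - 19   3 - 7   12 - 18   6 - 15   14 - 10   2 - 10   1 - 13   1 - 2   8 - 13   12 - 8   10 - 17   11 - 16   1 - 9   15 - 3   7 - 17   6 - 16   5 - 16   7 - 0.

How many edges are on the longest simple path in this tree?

A longest path is 11–16–6–15–3–7–17–10–2–1–13–8–12–18–19, with 14 edges.

14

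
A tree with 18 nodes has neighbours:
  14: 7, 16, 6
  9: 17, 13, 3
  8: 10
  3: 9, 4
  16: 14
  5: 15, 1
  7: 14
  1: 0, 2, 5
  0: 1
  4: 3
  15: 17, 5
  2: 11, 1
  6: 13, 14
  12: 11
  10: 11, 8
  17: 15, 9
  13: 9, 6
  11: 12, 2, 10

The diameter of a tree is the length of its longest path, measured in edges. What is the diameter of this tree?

12

BFS from 8 reaches 7 last, at distance 12; BFS from 7 confirms no node is farther.
Path: 8 – 10 – 11 – 2 – 1 – 5 – 15 – 17 – 9 – 13 – 6 – 14 – 7.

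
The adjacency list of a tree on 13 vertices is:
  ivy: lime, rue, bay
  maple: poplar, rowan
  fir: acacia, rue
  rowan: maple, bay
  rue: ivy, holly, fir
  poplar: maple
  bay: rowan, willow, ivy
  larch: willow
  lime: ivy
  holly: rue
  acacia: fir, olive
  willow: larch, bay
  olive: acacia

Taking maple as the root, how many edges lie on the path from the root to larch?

4

Climbing from larch to the root: larch → willow → bay → rowan → maple. That's 4 steps.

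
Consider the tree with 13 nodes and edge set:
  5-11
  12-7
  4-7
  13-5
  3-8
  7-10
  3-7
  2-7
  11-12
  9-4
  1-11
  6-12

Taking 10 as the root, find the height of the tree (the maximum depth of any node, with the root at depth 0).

13 sits deepest: 10–7–12–11–5–13 — 5 edges from the root.

5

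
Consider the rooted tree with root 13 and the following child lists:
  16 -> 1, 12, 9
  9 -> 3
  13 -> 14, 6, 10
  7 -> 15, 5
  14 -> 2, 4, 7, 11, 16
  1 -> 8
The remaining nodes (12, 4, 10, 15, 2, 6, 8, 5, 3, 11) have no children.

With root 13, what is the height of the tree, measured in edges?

A deepest node is 3, reached by 13 → 14 → 16 → 9 → 3.
That path has 4 edges, so the height is 4.

4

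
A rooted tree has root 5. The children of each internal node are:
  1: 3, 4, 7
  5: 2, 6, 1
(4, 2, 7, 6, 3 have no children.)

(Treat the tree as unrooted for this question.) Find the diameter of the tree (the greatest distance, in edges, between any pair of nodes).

3

Starting from 6, a farthest node is 4 at distance 3.
One longest path: 6 - 5 - 1 - 4.
So the diameter is 3.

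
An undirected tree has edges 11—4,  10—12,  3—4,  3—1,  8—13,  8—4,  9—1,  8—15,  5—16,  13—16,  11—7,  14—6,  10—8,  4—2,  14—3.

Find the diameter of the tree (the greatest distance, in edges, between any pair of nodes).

7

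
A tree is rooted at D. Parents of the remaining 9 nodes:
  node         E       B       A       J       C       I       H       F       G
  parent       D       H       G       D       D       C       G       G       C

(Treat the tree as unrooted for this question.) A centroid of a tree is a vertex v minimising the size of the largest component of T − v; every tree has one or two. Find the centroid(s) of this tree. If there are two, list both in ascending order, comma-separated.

Delete C: the remaining components have sizes 5, 3, 1. Max 5 ≤ 5, so C is a centroid.
Its neighbour G also leaves a largest component of size 5, so both are centroids.

C, G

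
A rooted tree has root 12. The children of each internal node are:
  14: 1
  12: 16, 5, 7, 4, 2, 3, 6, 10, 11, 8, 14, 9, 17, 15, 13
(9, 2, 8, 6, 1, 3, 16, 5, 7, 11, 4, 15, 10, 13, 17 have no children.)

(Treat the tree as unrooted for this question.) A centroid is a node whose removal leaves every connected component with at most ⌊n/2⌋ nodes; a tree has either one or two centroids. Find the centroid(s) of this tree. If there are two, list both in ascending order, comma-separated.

If 12 is removed the pieces have sizes 2, 1, 1, 1, 1, 1, 1, 1, 1, 1, 1, 1, 1, 1, 1, all ≤ ⌊17/2⌋ = 8.
Every other node leaves some component of size > 8, so the centroid is unique.

12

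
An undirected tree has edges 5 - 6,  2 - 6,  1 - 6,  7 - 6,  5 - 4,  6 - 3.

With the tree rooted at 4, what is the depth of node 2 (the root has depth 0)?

3

Path from 4 to 2: 4–5–6–2, which has 3 edges.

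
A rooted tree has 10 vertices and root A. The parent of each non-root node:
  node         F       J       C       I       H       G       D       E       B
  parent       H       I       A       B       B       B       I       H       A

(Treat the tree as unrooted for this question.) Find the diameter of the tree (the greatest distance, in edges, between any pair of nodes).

4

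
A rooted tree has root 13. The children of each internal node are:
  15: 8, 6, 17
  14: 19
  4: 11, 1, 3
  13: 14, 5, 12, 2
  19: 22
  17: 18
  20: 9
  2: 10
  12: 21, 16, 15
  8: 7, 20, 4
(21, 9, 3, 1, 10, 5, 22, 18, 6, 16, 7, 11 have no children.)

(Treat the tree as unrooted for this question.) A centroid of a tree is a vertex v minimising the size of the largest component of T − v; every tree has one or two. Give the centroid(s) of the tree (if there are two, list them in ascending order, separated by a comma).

15

Removing 15 splits the tree into components of sizes 10, 8, 2, 1; the largest is 10 ≤ ⌊22/2⌋ = 11.
No neighbour of 15 does as well, so 15 is the unique centroid.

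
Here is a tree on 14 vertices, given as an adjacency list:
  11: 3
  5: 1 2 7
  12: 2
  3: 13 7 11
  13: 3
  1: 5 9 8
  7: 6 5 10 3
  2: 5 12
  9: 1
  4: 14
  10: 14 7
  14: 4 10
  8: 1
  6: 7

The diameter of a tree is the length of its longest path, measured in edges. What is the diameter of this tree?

6

A longest path is 12 - 2 - 5 - 7 - 10 - 14 - 4, with 6 edges.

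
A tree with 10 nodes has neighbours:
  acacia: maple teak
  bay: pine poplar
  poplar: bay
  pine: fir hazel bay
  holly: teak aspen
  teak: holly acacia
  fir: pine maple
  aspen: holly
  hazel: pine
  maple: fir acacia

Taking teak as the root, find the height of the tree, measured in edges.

The longest root-to-leaf path is teak – acacia – maple – fir – pine – bay – poplar (6 edges).

6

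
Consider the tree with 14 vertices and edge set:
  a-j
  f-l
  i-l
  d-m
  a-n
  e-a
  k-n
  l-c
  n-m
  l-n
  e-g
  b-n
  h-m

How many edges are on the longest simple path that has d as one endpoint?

Distances from d peak at 5, attained at g.
d-m-n-a-e-g

5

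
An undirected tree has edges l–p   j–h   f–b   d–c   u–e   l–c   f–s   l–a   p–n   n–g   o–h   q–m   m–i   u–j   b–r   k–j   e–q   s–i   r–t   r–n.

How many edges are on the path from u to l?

11

Walking from u: u - e - q - m - i - s - f - b - r - n - p - l. Length 11.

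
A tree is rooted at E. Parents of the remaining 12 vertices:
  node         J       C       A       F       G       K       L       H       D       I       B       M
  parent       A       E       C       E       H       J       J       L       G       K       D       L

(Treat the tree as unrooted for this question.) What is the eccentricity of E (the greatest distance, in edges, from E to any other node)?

8

The node farthest from E is B, via E–C–A–J–L–H–G–D–B — 8 edges.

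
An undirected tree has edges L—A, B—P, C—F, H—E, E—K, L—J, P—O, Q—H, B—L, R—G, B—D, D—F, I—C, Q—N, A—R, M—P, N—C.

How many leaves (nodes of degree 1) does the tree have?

Exactly 6 nodes have a single neighbour: G, I, J, K, M, O.

6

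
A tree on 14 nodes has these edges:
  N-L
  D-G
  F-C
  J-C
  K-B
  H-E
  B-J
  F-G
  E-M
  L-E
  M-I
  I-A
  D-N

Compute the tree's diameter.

A longest path is A-I-M-E-L-N-D-G-F-C-J-B-K, with 12 edges.

12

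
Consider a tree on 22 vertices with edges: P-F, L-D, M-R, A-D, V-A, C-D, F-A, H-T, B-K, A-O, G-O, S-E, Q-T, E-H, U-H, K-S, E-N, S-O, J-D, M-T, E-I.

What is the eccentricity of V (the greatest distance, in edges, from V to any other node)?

8

Distances from V peak at 8, attained at R.
V – A – O – S – E – H – T – M – R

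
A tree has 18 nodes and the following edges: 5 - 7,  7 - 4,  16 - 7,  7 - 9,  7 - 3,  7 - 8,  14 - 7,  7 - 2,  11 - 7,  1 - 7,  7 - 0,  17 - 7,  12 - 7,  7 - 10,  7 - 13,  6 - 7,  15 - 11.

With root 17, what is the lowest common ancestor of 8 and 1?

Path 8→root: 8 7 17; path 1→root: 1 7 17.
First common node: 7.

7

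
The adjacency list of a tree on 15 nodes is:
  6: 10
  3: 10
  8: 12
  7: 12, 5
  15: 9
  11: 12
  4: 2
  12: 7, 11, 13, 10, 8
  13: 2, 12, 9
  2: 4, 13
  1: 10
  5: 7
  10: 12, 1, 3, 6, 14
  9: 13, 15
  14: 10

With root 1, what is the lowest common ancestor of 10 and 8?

10's ancestor chain is 10, 1 and 8's is 8, 12, 10, 1; they first meet at 10.

10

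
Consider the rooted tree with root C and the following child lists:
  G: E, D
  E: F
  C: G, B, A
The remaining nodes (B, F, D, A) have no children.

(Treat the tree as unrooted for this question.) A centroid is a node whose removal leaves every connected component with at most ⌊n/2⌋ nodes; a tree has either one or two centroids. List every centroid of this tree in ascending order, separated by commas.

G

If G is removed the pieces have sizes 3, 2, 1, all ≤ ⌊7/2⌋ = 3.
Every other node leaves some component of size > 3, so the centroid is unique.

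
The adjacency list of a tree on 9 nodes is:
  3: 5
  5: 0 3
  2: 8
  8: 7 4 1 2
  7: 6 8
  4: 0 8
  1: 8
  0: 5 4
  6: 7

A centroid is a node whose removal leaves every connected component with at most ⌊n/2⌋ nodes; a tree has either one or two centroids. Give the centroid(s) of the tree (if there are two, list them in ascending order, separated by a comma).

If 8 is removed the pieces have sizes 4, 2, 1, 1, all ≤ ⌊9/2⌋ = 4.
Every other node leaves some component of size > 4, so the centroid is unique.

8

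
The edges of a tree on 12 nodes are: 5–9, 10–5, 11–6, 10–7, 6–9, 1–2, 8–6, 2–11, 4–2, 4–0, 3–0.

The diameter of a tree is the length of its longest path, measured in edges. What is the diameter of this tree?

Starting from 3, a farthest node is 7 at distance 9.
One longest path: 3-0-4-2-11-6-9-5-10-7.
So the diameter is 9.

9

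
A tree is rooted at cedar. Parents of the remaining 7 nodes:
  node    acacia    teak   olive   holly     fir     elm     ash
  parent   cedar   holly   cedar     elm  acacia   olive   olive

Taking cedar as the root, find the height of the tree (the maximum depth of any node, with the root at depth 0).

teak sits deepest: cedar–olive–elm–holly–teak — 4 edges from the root.

4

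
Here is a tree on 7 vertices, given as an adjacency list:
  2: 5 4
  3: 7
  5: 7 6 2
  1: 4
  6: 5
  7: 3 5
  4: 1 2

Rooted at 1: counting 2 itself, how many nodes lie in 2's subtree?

2's subtree: {2, 5, 6, 7, 3}, size 5.

5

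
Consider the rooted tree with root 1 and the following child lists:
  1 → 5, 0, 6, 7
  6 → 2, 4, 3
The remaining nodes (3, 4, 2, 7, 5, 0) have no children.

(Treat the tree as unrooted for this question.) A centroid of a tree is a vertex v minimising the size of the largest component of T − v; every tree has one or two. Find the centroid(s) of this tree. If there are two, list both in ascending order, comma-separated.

1, 6

Removing 6 splits the tree into components of sizes 4, 1, 1, 1; the largest is 4 ≤ ⌊8/2⌋ = 4.
1 is adjacent to 6 and is also a centroid (the largest component after removing it is likewise 4).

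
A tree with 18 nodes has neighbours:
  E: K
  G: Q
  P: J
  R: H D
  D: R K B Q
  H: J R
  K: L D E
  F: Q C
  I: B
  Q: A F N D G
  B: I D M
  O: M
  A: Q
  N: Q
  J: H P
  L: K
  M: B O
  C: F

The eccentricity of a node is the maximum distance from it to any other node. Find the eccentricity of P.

A farthest node from P is C (O also at distance 7).
The path P–J–H–R–D–Q–F–C has 7 edges.

7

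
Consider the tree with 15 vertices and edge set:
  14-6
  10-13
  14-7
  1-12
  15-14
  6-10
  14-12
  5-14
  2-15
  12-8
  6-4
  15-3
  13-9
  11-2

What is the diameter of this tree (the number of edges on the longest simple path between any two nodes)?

7

BFS from 9 reaches 11 last, at distance 7; BFS from 11 confirms no node is farther.
Path: 9 - 13 - 10 - 6 - 14 - 15 - 2 - 11.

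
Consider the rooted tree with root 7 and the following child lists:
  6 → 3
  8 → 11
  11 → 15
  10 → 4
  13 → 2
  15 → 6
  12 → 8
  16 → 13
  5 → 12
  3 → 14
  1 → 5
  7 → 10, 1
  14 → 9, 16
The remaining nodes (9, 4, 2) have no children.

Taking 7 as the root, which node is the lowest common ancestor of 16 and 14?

Ancestors of 16 (toward the root): 16, 14, 3, 6, 15, 11, 8, 12, 5, 1, 7.
Ancestors of 14: 14, 3, 6, 15, 11, 8, 12, 5, 1, 7.
The deepest node appearing in both lists is 14.

14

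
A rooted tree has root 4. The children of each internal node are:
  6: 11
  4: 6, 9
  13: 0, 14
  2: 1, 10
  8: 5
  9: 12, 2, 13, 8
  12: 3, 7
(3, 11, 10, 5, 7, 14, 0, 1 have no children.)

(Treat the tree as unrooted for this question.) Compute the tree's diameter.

5

A longest path is 11-6-4-9-13-14, with 5 edges.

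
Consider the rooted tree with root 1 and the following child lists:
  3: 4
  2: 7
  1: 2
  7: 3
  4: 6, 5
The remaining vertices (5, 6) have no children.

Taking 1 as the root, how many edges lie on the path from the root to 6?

5

Path from 1 to 6: 1 → 2 → 7 → 3 → 4 → 6, which has 5 edges.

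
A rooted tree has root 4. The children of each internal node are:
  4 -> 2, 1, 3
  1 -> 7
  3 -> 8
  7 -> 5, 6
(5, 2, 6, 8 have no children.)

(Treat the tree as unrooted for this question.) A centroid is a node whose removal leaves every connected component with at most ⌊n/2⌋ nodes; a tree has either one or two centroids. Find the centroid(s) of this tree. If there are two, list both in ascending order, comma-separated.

1, 4

If 1 is removed the pieces have sizes 4, 3, all ≤ ⌊8/2⌋ = 4.
4 is adjacent to 1 and is also a centroid (the largest component after removing it is likewise 4).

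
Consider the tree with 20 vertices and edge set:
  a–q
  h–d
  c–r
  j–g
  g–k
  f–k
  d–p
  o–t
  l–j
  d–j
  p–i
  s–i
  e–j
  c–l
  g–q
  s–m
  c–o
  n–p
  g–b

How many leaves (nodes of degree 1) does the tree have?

9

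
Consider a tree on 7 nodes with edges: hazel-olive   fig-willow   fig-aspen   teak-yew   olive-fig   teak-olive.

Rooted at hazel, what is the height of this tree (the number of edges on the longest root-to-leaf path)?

3

The longest root-to-leaf path is hazel–olive–teak–yew (3 edges).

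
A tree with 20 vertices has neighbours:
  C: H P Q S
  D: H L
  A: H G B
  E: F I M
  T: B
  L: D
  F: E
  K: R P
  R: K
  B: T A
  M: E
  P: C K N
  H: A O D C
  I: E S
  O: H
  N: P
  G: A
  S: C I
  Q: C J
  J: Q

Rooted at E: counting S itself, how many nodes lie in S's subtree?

16

The subtree rooted at S contains: S, C, H, Q, P, A, O, D, J, N, K, B, G, L, R, T — 16 nodes.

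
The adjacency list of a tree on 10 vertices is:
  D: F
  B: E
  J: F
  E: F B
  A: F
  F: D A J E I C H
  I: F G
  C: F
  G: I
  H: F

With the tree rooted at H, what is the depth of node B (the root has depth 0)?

Climbing from B to the root: B – E – F – H. That's 3 steps.

3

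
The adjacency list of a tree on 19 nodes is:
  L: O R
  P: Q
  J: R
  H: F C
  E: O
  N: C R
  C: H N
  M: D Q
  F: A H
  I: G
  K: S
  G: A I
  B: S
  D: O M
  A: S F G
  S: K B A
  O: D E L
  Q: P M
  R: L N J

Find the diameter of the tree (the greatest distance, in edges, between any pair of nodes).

BFS from I reaches P last, at distance 13; BFS from P confirms no node is farther.
Path: I-G-A-F-H-C-N-R-L-O-D-M-Q-P.

13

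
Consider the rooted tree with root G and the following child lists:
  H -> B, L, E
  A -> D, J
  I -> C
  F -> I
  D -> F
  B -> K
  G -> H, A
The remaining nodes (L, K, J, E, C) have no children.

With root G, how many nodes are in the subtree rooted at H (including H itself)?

Descendants of H (including itself): H, B, E, L, K. That's 5.

5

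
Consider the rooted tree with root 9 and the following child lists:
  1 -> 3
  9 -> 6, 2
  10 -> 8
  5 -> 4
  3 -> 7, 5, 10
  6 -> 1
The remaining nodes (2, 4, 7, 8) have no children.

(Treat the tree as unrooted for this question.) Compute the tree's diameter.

BFS from 2 reaches 8 last, at distance 6; BFS from 8 confirms no node is farther.
Path: 2 - 9 - 6 - 1 - 3 - 10 - 8.

6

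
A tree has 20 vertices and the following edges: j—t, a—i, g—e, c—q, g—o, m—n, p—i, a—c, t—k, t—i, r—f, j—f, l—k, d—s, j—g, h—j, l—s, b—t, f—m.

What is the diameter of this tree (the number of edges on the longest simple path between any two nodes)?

8

A longest path is n-m-f-j-t-k-l-s-d, with 8 edges.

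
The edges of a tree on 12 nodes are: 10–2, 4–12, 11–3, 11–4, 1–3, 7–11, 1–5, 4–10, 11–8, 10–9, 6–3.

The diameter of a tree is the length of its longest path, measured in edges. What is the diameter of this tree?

Starting from 9, a farthest node is 5 at distance 6.
One longest path: 9 - 10 - 4 - 11 - 3 - 1 - 5.
So the diameter is 6.

6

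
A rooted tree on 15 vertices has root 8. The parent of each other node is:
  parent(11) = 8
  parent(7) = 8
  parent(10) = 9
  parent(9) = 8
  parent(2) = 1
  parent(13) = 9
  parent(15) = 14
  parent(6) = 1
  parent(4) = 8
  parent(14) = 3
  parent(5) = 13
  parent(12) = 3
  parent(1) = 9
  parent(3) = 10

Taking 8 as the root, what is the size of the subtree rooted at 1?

Descendants of 1 (including itself): 1, 2, 6. That's 3.

3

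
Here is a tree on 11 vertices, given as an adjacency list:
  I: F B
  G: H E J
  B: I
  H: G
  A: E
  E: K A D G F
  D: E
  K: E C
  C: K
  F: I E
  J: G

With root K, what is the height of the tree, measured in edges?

B sits deepest: K – E – F – I – B — 4 edges from the root.

4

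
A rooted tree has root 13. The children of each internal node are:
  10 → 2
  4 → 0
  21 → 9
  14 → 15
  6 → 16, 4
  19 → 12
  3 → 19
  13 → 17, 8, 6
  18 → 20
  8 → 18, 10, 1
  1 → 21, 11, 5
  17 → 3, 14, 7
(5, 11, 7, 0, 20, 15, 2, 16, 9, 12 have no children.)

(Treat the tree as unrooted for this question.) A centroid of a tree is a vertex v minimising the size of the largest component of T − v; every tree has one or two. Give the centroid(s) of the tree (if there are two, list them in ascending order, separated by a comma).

13

Removing 13 splits the tree into components of sizes 10, 7, 4; the largest is 10 ≤ ⌊22/2⌋ = 11.
Every other node leaves some component of size > 11, so the centroid is unique.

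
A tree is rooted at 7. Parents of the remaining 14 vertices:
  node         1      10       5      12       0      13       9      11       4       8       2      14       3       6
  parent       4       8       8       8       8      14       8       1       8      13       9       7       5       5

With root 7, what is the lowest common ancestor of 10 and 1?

8

Ancestors of 10 (toward the root): 10, 8, 13, 14, 7.
Ancestors of 1: 1, 4, 8, 13, 14, 7.
The deepest node appearing in both lists is 8.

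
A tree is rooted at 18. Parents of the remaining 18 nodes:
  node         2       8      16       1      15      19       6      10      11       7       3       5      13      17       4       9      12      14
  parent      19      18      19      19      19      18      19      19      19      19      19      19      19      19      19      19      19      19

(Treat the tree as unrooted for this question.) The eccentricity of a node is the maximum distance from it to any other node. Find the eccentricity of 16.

3

Distances from 16 peak at 3, attained at 8.
16–19–18–8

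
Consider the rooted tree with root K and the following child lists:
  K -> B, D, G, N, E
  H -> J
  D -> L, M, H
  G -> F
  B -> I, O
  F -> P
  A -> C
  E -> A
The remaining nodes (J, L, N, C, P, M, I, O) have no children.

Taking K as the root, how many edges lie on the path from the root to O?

2

Path from K to O: K–B–O, which has 2 edges.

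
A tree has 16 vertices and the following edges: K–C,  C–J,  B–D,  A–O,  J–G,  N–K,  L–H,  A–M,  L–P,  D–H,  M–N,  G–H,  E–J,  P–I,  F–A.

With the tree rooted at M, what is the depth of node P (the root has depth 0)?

Climbing from P to the root: P – L – H – G – J – C – K – N – M. That's 8 steps.

8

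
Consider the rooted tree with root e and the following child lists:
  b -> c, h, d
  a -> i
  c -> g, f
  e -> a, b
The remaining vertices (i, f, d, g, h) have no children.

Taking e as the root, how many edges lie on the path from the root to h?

Path from e to h: e–b–h, which has 2 edges.

2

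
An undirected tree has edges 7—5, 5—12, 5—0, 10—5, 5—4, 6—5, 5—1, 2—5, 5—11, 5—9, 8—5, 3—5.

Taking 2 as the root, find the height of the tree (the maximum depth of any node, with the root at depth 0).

2

The longest root-to-leaf path is 2 → 5 → 4 (2 edges).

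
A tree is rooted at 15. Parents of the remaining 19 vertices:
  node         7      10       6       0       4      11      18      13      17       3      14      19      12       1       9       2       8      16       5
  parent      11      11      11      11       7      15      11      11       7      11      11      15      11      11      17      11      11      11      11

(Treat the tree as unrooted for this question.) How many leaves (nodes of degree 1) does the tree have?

16

Exactly 16 nodes have a single neighbour: 0, 1, 2, 3, 4, 5, 6, 8, 9, 10, 12, 13, 14, 16, 18, 19.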